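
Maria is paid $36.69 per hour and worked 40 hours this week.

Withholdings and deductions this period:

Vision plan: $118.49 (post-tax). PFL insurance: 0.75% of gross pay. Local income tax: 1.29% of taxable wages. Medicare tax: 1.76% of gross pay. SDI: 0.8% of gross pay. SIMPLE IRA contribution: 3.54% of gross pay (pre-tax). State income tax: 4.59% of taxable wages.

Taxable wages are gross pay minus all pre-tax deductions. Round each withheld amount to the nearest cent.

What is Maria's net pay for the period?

Gross pay: 40 × $36.69 = $1,467.60
SIMPLE IRA contribution: $1,467.60 × 0.0354 = $51.95
Taxable wages = $1,467.60 − $51.95 = $1,415.65
Local income tax: $1,415.65 × 0.0129 = $18.26
State income tax: $1,415.65 × 0.0459 = $64.98
Medicare tax: $1,467.60 × 0.0176 = $25.83
SDI: $1,467.60 × 0.008 = $11.74
PFL insurance: $1,467.60 × 0.0075 = $11.01
Vision plan: $118.49
Total deductions = $51.95 + $18.26 + $64.98 + $25.83 + $11.74 + $11.01 + $118.49 = $302.26
Net pay = $1,467.60 − $302.26 = $1,165.34

$1,165.34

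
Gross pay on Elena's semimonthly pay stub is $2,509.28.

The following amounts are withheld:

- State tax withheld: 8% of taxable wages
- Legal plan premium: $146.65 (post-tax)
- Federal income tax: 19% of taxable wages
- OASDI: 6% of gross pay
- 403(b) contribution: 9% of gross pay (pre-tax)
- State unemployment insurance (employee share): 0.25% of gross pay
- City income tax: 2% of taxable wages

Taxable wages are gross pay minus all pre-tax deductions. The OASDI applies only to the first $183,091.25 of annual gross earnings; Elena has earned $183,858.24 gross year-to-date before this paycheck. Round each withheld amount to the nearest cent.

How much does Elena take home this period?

403(b) contribution: $2,509.28 × 0.09 = $225.84
Taxable wages = $2,509.28 − $225.84 = $2,283.44
Federal income tax: $2,283.44 × 0.19 = $433.85
State tax withheld: $2,283.44 × 0.08 = $182.68
City income tax: $2,283.44 × 0.02 = $45.67
State unemployment insurance (employee share): $2,509.28 × 0.0025 = $6.27
OASDI: annual cap $183,091.25 already reached (YTD $183,858.24), so $0.00
Legal plan premium: $146.65
Total deductions = $225.84 + $433.85 + $182.68 + $45.67 + $6.27 + $0.00 + $146.65 = $1,040.96
Net pay = $2,509.28 − $1,040.96 = $1,468.32

$1,468.32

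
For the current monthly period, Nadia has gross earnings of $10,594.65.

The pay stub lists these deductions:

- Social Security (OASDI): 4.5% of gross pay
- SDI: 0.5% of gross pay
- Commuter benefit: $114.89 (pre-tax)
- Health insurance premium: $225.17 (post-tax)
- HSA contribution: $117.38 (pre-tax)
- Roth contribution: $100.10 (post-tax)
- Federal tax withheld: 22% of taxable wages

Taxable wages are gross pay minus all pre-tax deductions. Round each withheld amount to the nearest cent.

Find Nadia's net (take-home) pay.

$7,227.66

HSA contribution: $117.38
Commuter benefit: $114.89
Pre-tax total = $117.38 + $114.89 = $232.27
Taxable wages = $10,594.65 − $232.27 = $10,362.38
Federal tax withheld: $10,362.38 × 0.22 = $2,279.72
SDI: $10,594.65 × 0.005 = $52.97
Social Security (OASDI): $10,594.65 × 0.045 = $476.76
Health insurance premium: $225.17
Roth contribution: $100.10
Total deductions = $117.38 + $114.89 + $2,279.72 + $52.97 + $476.76 + $225.17 + $100.10 = $3,366.99
Net pay = $10,594.65 − $3,366.99 = $7,227.66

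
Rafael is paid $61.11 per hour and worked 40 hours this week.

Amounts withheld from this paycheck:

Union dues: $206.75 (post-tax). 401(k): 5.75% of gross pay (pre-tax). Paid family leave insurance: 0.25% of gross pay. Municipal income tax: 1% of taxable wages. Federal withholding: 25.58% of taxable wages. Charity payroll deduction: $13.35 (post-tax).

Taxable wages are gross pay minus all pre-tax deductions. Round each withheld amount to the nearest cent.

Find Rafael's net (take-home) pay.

$1,465.28

Gross pay: 40 × $61.11 = $2,444.40
401(k): $2,444.40 × 0.0575 = $140.55
Taxable wages = $2,444.40 − $140.55 = $2,303.85
Municipal income tax: $2,303.85 × 0.01 = $23.04
Federal withholding: $2,303.85 × 0.2558 = $589.32
Paid family leave insurance: $2,444.40 × 0.0025 = $6.11
Union dues: $206.75
Charity payroll deduction: $13.35
Total deductions = $140.55 + $23.04 + $589.32 + $6.11 + $206.75 + $13.35 = $979.12
Net pay = $2,444.40 − $979.12 = $1,465.28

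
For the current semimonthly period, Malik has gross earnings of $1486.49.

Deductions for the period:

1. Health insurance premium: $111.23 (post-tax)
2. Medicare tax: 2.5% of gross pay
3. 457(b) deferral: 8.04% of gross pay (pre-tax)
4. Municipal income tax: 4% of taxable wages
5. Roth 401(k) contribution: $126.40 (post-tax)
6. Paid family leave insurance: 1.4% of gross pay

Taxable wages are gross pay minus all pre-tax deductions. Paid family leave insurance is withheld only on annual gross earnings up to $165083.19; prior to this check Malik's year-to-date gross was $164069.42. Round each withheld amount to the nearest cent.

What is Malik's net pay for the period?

$1023.32

457(b) deferral: $1486.49 × 0.0804 = $119.51
Taxable wages = $1486.49 − $119.51 = $1366.98
Municipal income tax: $1366.98 × 0.04 = $54.68
Paid family leave insurance: only $165083.19 − $164069.42 = $1013.77 of this check is subject → $1013.77 × 0.014 = $14.19
Medicare tax: $1486.49 × 0.025 = $37.16
Roth 401(k) contribution: $126.40
Health insurance premium: $111.23
Total deductions = $119.51 + $54.68 + $14.19 + $37.16 + $126.40 + $111.23 = $463.17
Net pay = $1486.49 − $463.17 = $1023.32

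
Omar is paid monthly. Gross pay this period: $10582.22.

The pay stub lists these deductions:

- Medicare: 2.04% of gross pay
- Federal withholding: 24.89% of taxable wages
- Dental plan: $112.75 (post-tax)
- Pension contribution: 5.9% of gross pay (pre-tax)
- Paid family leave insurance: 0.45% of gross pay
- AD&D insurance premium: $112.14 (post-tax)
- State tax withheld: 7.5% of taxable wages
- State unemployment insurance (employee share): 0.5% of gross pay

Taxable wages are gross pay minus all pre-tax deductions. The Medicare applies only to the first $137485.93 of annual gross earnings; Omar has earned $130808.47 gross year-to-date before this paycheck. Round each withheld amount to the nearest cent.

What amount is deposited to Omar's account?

Pension contribution: $10582.22 × 0.059 = $624.35
Taxable wages = $10582.22 − $624.35 = $9957.87
Federal withholding: $9957.87 × 0.2489 = $2478.51
State tax withheld: $9957.87 × 0.075 = $746.84
Medicare: only $137485.93 − $130808.47 = $6677.46 of this check is subject → $6677.46 × 0.0204 = $136.22
Paid family leave insurance: $10582.22 × 0.0045 = $47.62
State unemployment insurance (employee share): $10582.22 × 0.005 = $52.91
AD&D insurance premium: $112.14
Dental plan: $112.75
Total deductions = $624.35 + $2478.51 + $746.84 + $136.22 + $47.62 + $52.91 + $112.14 + $112.75 = $4311.34
Net pay = $10582.22 − $4311.34 = $6270.88

$6270.88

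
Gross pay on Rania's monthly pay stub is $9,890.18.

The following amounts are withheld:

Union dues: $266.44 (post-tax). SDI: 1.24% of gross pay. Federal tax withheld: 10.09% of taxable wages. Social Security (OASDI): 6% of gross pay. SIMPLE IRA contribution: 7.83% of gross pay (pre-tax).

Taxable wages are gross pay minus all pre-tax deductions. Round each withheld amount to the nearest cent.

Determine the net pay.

SIMPLE IRA contribution: $9,890.18 × 0.0783 = $774.40
Taxable wages = $9,890.18 − $774.40 = $9,115.78
Federal tax withheld: $9,115.78 × 0.1009 = $919.78
Social Security (OASDI): $9,890.18 × 0.06 = $593.41
SDI: $9,890.18 × 0.0124 = $122.64
Union dues: $266.44
Total deductions = $774.40 + $919.78 + $593.41 + $122.64 + $266.44 = $2,676.67
Net pay = $9,890.18 − $2,676.67 = $7,213.51

$7,213.51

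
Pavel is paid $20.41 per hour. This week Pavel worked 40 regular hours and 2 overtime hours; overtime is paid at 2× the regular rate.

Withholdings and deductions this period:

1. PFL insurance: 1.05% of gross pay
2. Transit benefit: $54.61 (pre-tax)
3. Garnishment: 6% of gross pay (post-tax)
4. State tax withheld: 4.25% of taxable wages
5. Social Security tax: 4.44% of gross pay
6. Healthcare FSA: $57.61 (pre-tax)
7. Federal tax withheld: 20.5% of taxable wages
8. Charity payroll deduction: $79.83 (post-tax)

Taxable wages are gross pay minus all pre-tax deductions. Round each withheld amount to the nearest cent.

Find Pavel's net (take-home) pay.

$408.32

Regular pay: 40 × $20.41 = $816.40
Overtime pay: 2 × $20.41 × 2 = $81.64
Gross pay = $816.40 + $81.64 = $898.04
Healthcare FSA: $57.61
Transit benefit: $54.61
Pre-tax total = $57.61 + $54.61 = $112.22
Taxable wages = $898.04 − $112.22 = $785.82
Federal tax withheld: $785.82 × 0.205 = $161.09
State tax withheld: $785.82 × 0.0425 = $33.40
Social Security tax: $898.04 × 0.0444 = $39.87
PFL insurance: $898.04 × 0.0105 = $9.43
Charity payroll deduction: $79.83
Garnishment: $898.04 × 0.06 = $53.88
Total deductions = $57.61 + $54.61 + $161.09 + $33.40 + $39.87 + $9.43 + $79.83 + $53.88 = $489.72
Net pay = $898.04 − $489.72 = $408.32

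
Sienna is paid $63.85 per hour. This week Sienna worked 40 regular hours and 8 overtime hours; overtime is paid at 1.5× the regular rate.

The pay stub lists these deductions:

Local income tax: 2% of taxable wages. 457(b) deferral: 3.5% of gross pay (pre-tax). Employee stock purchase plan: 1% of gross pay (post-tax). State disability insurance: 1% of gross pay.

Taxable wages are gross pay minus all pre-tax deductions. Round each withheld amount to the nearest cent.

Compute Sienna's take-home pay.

$3,073.51

Regular pay: 40 × $63.85 = $2,554.00
Overtime pay: 8 × $63.85 × 1.5 = $766.20
Gross pay = $2,554.00 + $766.20 = $3,320.20
457(b) deferral: $3,320.20 × 0.035 = $116.21
Taxable wages = $3,320.20 − $116.21 = $3,203.99
Local income tax: $3,203.99 × 0.02 = $64.08
State disability insurance: $3,320.20 × 0.01 = $33.20
Employee stock purchase plan: $3,320.20 × 0.01 = $33.20
Total deductions = $116.21 + $64.08 + $33.20 + $33.20 = $246.69
Net pay = $3,320.20 − $246.69 = $3,073.51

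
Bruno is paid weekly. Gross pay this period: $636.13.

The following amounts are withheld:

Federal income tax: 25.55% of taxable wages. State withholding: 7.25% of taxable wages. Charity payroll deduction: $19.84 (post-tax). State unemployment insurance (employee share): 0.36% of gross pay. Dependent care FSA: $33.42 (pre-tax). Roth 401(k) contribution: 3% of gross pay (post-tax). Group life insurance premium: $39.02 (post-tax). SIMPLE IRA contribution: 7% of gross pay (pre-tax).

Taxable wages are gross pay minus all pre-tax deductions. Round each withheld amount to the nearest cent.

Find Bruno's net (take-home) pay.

Dependent care FSA: $33.42
SIMPLE IRA contribution: $636.13 × 0.07 = $44.53
Pre-tax total = $33.42 + $44.53 = $77.95
Taxable wages = $636.13 − $77.95 = $558.18
Federal income tax: $558.18 × 0.2555 = $142.61
State withholding: $558.18 × 0.0725 = $40.47
State unemployment insurance (employee share): $636.13 × 0.0036 = $2.29
Roth 401(k) contribution: $636.13 × 0.03 = $19.08
Group life insurance premium: $39.02
Charity payroll deduction: $19.84
Total deductions = $33.42 + $44.53 + $142.61 + $40.47 + $2.29 + $19.08 + $39.02 + $19.84 = $341.26
Net pay = $636.13 − $341.26 = $294.87

$294.87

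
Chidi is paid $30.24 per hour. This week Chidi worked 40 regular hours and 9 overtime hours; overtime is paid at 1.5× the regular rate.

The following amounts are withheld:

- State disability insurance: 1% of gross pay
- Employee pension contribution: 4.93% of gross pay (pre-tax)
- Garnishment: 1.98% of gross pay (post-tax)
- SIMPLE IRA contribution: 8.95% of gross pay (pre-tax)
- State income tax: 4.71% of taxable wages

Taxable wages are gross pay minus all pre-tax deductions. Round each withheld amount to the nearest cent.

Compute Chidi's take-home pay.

Regular pay: 40 × $30.24 = $1,209.60
Overtime pay: 9 × $30.24 × 1.5 = $408.24
Gross pay = $1,209.60 + $408.24 = $1,617.84
SIMPLE IRA contribution: $1,617.84 × 0.0895 = $144.80
Employee pension contribution: $1,617.84 × 0.0493 = $79.76
Pre-tax total = $144.80 + $79.76 = $224.56
Taxable wages = $1,617.84 − $224.56 = $1,393.28
State income tax: $1,393.28 × 0.0471 = $65.62
State disability insurance: $1,617.84 × 0.01 = $16.18
Garnishment: $1,617.84 × 0.0198 = $32.03
Total deductions = $144.80 + $79.76 + $65.62 + $16.18 + $32.03 = $338.39
Net pay = $1,617.84 − $338.39 = $1,279.45

$1,279.45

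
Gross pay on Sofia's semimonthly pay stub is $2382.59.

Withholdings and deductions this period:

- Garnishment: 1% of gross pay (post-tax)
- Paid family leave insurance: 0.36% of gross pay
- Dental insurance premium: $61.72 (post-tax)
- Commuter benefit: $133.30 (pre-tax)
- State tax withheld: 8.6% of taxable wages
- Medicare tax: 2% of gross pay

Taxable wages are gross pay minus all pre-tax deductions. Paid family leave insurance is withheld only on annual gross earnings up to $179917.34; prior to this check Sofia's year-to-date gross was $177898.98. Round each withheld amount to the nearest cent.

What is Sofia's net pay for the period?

$1915.38

Commuter benefit: $133.30
Taxable wages = $2382.59 − $133.30 = $2249.29
State tax withheld: $2249.29 × 0.086 = $193.44
Paid family leave insurance: only $179917.34 − $177898.98 = $2018.36 of this check is subject → $2018.36 × 0.0036 = $7.27
Medicare tax: $2382.59 × 0.02 = $47.65
Dental insurance premium: $61.72
Garnishment: $2382.59 × 0.01 = $23.83
Total deductions = $133.30 + $193.44 + $7.27 + $47.65 + $61.72 + $23.83 = $467.21
Net pay = $2382.59 − $467.21 = $1915.38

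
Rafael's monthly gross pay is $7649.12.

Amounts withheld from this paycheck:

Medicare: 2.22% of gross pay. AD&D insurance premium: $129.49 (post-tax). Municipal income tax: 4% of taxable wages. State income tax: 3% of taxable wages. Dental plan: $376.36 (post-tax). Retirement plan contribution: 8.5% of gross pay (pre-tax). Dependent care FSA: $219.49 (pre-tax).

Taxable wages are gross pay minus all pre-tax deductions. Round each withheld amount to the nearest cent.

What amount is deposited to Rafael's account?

$5629.23

Retirement plan contribution: $7649.12 × 0.085 = $650.18
Dependent care FSA: $219.49
Pre-tax total = $650.18 + $219.49 = $869.67
Taxable wages = $7649.12 − $869.67 = $6779.45
State income tax: $6779.45 × 0.03 = $203.38
Municipal income tax: $6779.45 × 0.04 = $271.18
Medicare: $7649.12 × 0.0222 = $169.81
AD&D insurance premium: $129.49
Dental plan: $376.36
Total deductions = $650.18 + $219.49 + $203.38 + $271.18 + $169.81 + $129.49 + $376.36 = $2019.89
Net pay = $7649.12 − $2019.89 = $5629.23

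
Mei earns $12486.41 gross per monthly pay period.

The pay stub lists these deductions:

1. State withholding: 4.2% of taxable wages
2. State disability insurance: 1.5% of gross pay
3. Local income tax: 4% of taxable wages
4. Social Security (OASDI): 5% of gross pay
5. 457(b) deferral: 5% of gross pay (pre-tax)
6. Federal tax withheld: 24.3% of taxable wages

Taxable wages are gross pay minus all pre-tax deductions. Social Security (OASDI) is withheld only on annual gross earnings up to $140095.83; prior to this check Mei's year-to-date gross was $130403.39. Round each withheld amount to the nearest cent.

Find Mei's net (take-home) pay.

$7334.99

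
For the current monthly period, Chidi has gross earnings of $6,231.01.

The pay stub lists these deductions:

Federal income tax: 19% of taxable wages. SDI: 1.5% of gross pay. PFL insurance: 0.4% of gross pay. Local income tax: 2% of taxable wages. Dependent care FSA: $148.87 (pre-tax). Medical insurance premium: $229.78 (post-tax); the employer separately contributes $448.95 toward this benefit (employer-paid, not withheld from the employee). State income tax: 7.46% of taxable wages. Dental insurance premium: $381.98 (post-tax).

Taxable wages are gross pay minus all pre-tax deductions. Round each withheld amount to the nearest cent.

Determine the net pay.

$3,621.01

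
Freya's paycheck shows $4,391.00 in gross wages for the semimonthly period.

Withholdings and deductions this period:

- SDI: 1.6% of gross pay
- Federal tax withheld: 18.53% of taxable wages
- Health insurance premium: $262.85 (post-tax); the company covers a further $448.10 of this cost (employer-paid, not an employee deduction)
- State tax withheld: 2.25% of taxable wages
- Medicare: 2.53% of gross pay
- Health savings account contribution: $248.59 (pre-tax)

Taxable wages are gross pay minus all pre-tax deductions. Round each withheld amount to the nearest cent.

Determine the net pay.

Health savings account contribution: $248.59
Taxable wages = $4,391.00 − $248.59 = $4,142.41
State tax withheld: $4,142.41 × 0.0225 = $93.20
Federal tax withheld: $4,142.41 × 0.1853 = $767.59
Medicare: $4,391.00 × 0.0253 = $111.09
SDI: $4,391.00 × 0.016 = $70.26
Health insurance premium: $262.85
(Employer's $448.10 toward health insurance premium is not withheld from the employee.)
Total deductions = $248.59 + $93.20 + $767.59 + $111.09 + $70.26 + $262.85 = $1,553.58
Net pay = $4,391.00 − $1,553.58 = $2,837.42

$2,837.42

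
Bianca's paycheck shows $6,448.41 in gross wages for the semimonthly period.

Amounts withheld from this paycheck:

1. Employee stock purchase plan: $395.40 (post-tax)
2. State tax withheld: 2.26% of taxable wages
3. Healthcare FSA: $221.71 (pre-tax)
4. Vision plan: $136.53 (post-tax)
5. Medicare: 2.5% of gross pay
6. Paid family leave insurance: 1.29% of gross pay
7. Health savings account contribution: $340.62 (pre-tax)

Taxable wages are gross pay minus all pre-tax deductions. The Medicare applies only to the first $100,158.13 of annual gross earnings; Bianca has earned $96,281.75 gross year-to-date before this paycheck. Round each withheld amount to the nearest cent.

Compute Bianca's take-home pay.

$5,041.03

Healthcare FSA: $221.71
Health savings account contribution: $340.62
Pre-tax total = $221.71 + $340.62 = $562.33
Taxable wages = $6,448.41 − $562.33 = $5,886.08
State tax withheld: $5,886.08 × 0.0226 = $133.03
Paid family leave insurance: $6,448.41 × 0.0129 = $83.18
Medicare: only $100,158.13 − $96,281.75 = $3,876.38 of this check is subject → $3,876.38 × 0.025 = $96.91
Employee stock purchase plan: $395.40
Vision plan: $136.53
Total deductions = $221.71 + $340.62 + $133.03 + $83.18 + $96.91 + $395.40 + $136.53 = $1,407.38
Net pay = $6,448.41 − $1,407.38 = $5,041.03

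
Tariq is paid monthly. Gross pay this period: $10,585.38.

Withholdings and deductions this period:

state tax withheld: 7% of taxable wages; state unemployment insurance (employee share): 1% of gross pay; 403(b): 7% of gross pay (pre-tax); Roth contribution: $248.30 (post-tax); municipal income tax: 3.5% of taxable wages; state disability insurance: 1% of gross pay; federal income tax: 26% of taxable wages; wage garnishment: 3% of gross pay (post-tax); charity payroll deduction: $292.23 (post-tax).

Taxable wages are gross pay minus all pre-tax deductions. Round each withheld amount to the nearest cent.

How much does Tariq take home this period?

$5,181.41

403(b): $10,585.38 × 0.07 = $740.98
Taxable wages = $10,585.38 − $740.98 = $9,844.40
Municipal income tax: $9,844.40 × 0.035 = $344.55
State tax withheld: $9,844.40 × 0.07 = $689.11
Federal income tax: $9,844.40 × 0.26 = $2,559.54
State disability insurance: $10,585.38 × 0.01 = $105.85
State unemployment insurance (employee share): $10,585.38 × 0.01 = $105.85
Charity payroll deduction: $292.23
Roth contribution: $248.30
Wage garnishment: $10,585.38 × 0.03 = $317.56
Total deductions = $740.98 + $344.55 + $689.11 + $2,559.54 + $105.85 + $105.85 + $292.23 + $248.30 + $317.56 = $5,403.97
Net pay = $10,585.38 − $5,403.97 = $5,181.41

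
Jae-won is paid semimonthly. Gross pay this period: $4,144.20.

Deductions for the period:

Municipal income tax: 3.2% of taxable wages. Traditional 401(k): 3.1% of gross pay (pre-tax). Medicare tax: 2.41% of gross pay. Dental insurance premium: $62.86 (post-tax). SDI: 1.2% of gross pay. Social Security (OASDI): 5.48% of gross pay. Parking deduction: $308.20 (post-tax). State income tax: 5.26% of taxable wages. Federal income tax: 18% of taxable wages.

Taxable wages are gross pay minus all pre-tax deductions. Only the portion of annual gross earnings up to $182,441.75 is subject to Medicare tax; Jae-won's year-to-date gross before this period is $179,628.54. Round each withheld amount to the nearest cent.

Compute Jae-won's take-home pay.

$2,237.48

Traditional 401(k): $4,144.20 × 0.031 = $128.47
Taxable wages = $4,144.20 − $128.47 = $4,015.73
State income tax: $4,015.73 × 0.0526 = $211.23
Municipal income tax: $4,015.73 × 0.032 = $128.50
Federal income tax: $4,015.73 × 0.18 = $722.83
Medicare tax: only $182,441.75 − $179,628.54 = $2,813.21 of this check is subject → $2,813.21 × 0.0241 = $67.80
SDI: $4,144.20 × 0.012 = $49.73
Social Security (OASDI): $4,144.20 × 0.0548 = $227.10
Parking deduction: $308.20
Dental insurance premium: $62.86
Total deductions = $128.47 + $211.23 + $128.50 + $722.83 + $67.80 + $49.73 + $227.10 + $308.20 + $62.86 = $1,906.72
Net pay = $4,144.20 − $1,906.72 = $2,237.48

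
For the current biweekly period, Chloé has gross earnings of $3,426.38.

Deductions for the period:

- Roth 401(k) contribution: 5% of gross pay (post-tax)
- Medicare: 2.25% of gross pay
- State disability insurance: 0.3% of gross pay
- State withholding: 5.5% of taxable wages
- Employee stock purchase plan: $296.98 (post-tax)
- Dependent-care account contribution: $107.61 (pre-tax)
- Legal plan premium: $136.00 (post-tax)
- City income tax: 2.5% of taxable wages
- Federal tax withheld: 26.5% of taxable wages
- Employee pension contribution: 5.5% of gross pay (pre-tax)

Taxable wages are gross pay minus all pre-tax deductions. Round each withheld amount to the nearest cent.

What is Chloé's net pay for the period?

Employee pension contribution: $3,426.38 × 0.055 = $188.45
Dependent-care account contribution: $107.61
Pre-tax total = $188.45 + $107.61 = $296.06
Taxable wages = $3,426.38 − $296.06 = $3,130.32
City income tax: $3,130.32 × 0.025 = $78.26
Federal tax withheld: $3,130.32 × 0.265 = $829.53
State withholding: $3,130.32 × 0.055 = $172.17
Medicare: $3,426.38 × 0.0225 = $77.09
State disability insurance: $3,426.38 × 0.003 = $10.28
Employee stock purchase plan: $296.98
Legal plan premium: $136.00
Roth 401(k) contribution: $3,426.38 × 0.05 = $171.32
Total deductions = $188.45 + $107.61 + $78.26 + $829.53 + $172.17 + $77.09 + $10.28 + $296.98 + $136.00 + $171.32 = $2,067.69
Net pay = $3,426.38 − $2,067.69 = $1,358.69

$1,358.69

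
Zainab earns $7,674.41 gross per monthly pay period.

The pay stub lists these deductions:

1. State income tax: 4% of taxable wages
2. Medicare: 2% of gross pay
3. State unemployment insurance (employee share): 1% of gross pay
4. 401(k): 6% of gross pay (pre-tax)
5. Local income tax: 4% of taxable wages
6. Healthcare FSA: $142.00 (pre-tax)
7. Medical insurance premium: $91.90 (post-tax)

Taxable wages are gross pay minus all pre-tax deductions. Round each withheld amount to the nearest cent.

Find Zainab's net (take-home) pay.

$6,184.06

401(k): $7,674.41 × 0.06 = $460.46
Healthcare FSA: $142.00
Pre-tax total = $460.46 + $142.00 = $602.46
Taxable wages = $7,674.41 − $602.46 = $7,071.95
State income tax: $7,071.95 × 0.04 = $282.88
Local income tax: $7,071.95 × 0.04 = $282.88
State unemployment insurance (employee share): $7,674.41 × 0.01 = $76.74
Medicare: $7,674.41 × 0.02 = $153.49
Medical insurance premium: $91.90
Total deductions = $460.46 + $142.00 + $282.88 + $282.88 + $76.74 + $153.49 + $91.90 = $1,490.35
Net pay = $7,674.41 − $1,490.35 = $6,184.06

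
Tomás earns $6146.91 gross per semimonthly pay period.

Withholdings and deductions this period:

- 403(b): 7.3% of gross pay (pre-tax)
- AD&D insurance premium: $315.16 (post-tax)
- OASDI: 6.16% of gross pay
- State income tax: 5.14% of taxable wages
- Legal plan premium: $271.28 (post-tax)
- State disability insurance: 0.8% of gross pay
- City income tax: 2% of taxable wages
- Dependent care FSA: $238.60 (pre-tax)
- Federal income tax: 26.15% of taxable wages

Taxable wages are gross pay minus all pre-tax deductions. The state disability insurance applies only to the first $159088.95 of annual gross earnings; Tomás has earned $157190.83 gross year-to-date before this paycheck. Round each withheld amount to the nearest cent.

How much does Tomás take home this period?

403(b): $6146.91 × 0.073 = $448.72
Dependent care FSA: $238.60
Pre-tax total = $448.72 + $238.60 = $687.32
Taxable wages = $6146.91 − $687.32 = $5459.59
City income tax: $5459.59 × 0.02 = $109.19
Federal income tax: $5459.59 × 0.2615 = $1427.68
State income tax: $5459.59 × 0.0514 = $280.62
State disability insurance: only $159088.95 − $157190.83 = $1898.12 of this check is subject → $1898.12 × 0.008 = $15.18
OASDI: $6146.91 × 0.0616 = $378.65
AD&D insurance premium: $315.16
Legal plan premium: $271.28
Total deductions = $448.72 + $238.60 + $109.19 + $1427.68 + $280.62 + $15.18 + $378.65 + $315.16 + $271.28 = $3485.08
Net pay = $6146.91 − $3485.08 = $2661.83

$2661.83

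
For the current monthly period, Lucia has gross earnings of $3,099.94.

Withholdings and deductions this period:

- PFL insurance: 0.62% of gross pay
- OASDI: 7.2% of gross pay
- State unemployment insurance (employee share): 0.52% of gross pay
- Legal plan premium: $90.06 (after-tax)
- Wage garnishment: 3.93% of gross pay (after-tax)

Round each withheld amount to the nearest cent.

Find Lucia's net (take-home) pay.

OASDI: $3,099.94 × 0.072 = $223.20
PFL insurance: $3,099.94 × 0.0062 = $19.22
State unemployment insurance (employee share): $3,099.94 × 0.0052 = $16.12
Wage garnishment: $3,099.94 × 0.0393 = $121.83
Legal plan premium: $90.06
Total deductions = $223.20 + $19.22 + $16.12 + $121.83 + $90.06 = $470.43
Net pay = $3,099.94 − $470.43 = $2,629.51

$2,629.51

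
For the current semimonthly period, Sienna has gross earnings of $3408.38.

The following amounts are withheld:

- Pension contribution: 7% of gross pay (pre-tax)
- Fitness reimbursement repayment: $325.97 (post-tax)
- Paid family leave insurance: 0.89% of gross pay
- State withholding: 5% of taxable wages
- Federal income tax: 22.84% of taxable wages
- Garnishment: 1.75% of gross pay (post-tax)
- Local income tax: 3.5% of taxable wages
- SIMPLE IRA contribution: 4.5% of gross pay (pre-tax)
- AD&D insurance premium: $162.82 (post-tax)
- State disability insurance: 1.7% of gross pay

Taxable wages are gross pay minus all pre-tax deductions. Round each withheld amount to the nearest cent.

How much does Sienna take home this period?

$1434.36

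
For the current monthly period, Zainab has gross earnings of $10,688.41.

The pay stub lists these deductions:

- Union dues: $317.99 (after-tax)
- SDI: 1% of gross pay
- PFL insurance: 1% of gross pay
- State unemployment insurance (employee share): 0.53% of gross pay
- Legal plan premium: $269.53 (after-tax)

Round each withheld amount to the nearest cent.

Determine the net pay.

$9,830.48

SDI: $10,688.41 × 0.01 = $106.88
State unemployment insurance (employee share): $10,688.41 × 0.0053 = $56.65
PFL insurance: $10,688.41 × 0.01 = $106.88
Union dues: $317.99
Legal plan premium: $269.53
Total deductions = $106.88 + $56.65 + $106.88 + $317.99 + $269.53 = $857.93
Net pay = $10,688.41 − $857.93 = $9,830.48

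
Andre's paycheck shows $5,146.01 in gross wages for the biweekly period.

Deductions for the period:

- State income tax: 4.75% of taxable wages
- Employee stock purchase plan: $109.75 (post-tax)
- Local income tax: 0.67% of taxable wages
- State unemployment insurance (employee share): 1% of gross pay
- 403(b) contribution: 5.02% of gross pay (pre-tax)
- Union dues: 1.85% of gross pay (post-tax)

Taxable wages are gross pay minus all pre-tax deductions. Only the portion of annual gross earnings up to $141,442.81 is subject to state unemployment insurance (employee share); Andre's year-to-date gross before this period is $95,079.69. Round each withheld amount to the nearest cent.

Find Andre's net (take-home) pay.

$4,366.36

403(b) contribution: $5,146.01 × 0.0502 = $258.33
Taxable wages = $5,146.01 − $258.33 = $4,887.68
Local income tax: $4,887.68 × 0.0067 = $32.75
State income tax: $4,887.68 × 0.0475 = $232.16
State unemployment insurance (employee share): cap not yet reached, full $5,146.01 is subject → $5,146.01 × 0.01 = $51.46
Employee stock purchase plan: $109.75
Union dues: $5,146.01 × 0.0185 = $95.20
Total deductions = $258.33 + $32.75 + $232.16 + $51.46 + $109.75 + $95.20 = $779.65
Net pay = $5,146.01 − $779.65 = $4,366.36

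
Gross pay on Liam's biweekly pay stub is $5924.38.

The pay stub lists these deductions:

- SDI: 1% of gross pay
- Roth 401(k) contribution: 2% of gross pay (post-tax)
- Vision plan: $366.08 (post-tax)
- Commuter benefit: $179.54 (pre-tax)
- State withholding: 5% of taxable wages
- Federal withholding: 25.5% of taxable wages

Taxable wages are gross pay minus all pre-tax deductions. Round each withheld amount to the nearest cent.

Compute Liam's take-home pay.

$3448.86

Commuter benefit: $179.54
Taxable wages = $5924.38 − $179.54 = $5744.84
Federal withholding: $5744.84 × 0.255 = $1464.93
State withholding: $5744.84 × 0.05 = $287.24
SDI: $5924.38 × 0.01 = $59.24
Roth 401(k) contribution: $5924.38 × 0.02 = $118.49
Vision plan: $366.08
Total deductions = $179.54 + $1464.93 + $287.24 + $59.24 + $118.49 + $366.08 = $2475.52
Net pay = $5924.38 − $2475.52 = $3448.86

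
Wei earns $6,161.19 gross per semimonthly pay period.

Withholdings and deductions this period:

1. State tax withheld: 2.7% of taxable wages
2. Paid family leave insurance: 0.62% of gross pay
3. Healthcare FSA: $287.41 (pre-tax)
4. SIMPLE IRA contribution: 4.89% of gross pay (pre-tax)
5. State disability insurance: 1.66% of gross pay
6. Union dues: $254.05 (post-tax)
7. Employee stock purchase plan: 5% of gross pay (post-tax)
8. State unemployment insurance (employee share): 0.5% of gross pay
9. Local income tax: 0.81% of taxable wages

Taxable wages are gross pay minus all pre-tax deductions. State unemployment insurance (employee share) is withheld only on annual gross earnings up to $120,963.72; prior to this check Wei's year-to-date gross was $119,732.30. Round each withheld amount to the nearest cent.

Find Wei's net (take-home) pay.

$4,668.15

SIMPLE IRA contribution: $6,161.19 × 0.0489 = $301.28
Healthcare FSA: $287.41
Pre-tax total = $301.28 + $287.41 = $588.69
Taxable wages = $6,161.19 − $588.69 = $5,572.50
State tax withheld: $5,572.50 × 0.027 = $150.46
Local income tax: $5,572.50 × 0.0081 = $45.14
Paid family leave insurance: $6,161.19 × 0.0062 = $38.20
State unemployment insurance (employee share): only $120,963.72 − $119,732.30 = $1,231.42 of this check is subject → $1,231.42 × 0.005 = $6.16
State disability insurance: $6,161.19 × 0.0166 = $102.28
Union dues: $254.05
Employee stock purchase plan: $6,161.19 × 0.05 = $308.06
Total deductions = $301.28 + $287.41 + $150.46 + $45.14 + $38.20 + $6.16 + $102.28 + $254.05 + $308.06 = $1,493.04
Net pay = $6,161.19 − $1,493.04 = $4,668.15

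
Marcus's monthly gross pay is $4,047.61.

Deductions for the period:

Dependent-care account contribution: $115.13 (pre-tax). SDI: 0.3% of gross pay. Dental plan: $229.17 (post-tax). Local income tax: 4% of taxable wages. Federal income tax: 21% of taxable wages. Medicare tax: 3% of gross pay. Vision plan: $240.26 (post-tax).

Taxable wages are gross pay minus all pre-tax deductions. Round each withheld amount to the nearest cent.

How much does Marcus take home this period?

$2,346.36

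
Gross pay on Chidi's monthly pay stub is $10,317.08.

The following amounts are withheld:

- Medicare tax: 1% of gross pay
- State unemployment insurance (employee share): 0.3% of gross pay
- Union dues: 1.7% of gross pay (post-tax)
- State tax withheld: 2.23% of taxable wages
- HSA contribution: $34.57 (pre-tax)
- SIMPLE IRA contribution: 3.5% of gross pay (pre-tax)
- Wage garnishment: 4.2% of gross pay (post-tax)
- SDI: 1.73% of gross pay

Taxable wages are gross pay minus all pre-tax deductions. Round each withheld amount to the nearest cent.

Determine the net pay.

SIMPLE IRA contribution: $10,317.08 × 0.035 = $361.10
HSA contribution: $34.57
Pre-tax total = $361.10 + $34.57 = $395.67
Taxable wages = $10,317.08 − $395.67 = $9,921.41
State tax withheld: $9,921.41 × 0.0223 = $221.25
Medicare tax: $10,317.08 × 0.01 = $103.17
SDI: $10,317.08 × 0.0173 = $178.49
State unemployment insurance (employee share): $10,317.08 × 0.003 = $30.95
Union dues: $10,317.08 × 0.017 = $175.39
Wage garnishment: $10,317.08 × 0.042 = $433.32
Total deductions = $361.10 + $34.57 + $221.25 + $103.17 + $178.49 + $30.95 + $175.39 + $433.32 = $1,538.24
Net pay = $10,317.08 − $1,538.24 = $8,778.84

$8,778.84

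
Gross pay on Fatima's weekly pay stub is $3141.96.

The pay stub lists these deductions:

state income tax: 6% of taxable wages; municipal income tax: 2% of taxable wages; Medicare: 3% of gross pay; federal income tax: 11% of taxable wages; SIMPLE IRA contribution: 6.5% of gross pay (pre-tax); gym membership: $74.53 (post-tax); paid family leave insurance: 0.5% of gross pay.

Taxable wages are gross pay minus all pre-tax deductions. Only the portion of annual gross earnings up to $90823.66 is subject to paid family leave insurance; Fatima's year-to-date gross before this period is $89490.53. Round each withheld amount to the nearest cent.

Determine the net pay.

SIMPLE IRA contribution: $3141.96 × 0.065 = $204.23
Taxable wages = $3141.96 − $204.23 = $2937.73
Municipal income tax: $2937.73 × 0.02 = $58.75
Federal income tax: $2937.73 × 0.11 = $323.15
State income tax: $2937.73 × 0.06 = $176.26
Paid family leave insurance: only $90823.66 − $89490.53 = $1333.13 of this check is subject → $1333.13 × 0.005 = $6.67
Medicare: $3141.96 × 0.03 = $94.26
Gym membership: $74.53
Total deductions = $204.23 + $58.75 + $323.15 + $176.26 + $6.67 + $94.26 + $74.53 = $937.85
Net pay = $3141.96 − $937.85 = $2204.11

$2204.11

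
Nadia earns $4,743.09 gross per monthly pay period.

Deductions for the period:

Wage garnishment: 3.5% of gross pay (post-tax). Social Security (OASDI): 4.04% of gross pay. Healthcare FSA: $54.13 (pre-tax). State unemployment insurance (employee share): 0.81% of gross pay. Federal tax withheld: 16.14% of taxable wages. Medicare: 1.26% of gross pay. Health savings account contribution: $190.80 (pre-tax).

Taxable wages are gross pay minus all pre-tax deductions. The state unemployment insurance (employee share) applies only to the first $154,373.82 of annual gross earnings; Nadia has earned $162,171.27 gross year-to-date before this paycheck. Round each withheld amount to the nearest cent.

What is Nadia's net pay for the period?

Healthcare FSA: $54.13
Health savings account contribution: $190.80
Pre-tax total = $54.13 + $190.80 = $244.93
Taxable wages = $4,743.09 − $244.93 = $4,498.16
Federal tax withheld: $4,498.16 × 0.1614 = $726.00
Medicare: $4,743.09 × 0.0126 = $59.76
Social Security (OASDI): $4,743.09 × 0.0404 = $191.62
State unemployment insurance (employee share): annual cap $154,373.82 already reached (YTD $162,171.27), so $0.00
Wage garnishment: $4,743.09 × 0.035 = $166.01
Total deductions = $54.13 + $190.80 + $726.00 + $59.76 + $191.62 + $0.00 + $166.01 = $1,388.32
Net pay = $4,743.09 − $1,388.32 = $3,354.77

$3,354.77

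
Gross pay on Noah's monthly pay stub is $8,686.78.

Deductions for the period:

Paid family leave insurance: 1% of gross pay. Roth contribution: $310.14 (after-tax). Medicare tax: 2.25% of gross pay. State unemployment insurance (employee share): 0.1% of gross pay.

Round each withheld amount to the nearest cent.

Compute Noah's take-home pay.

$8,085.63

Medicare tax: $8,686.78 × 0.0225 = $195.45
Paid family leave insurance: $8,686.78 × 0.01 = $86.87
State unemployment insurance (employee share): $8,686.78 × 0.001 = $8.69
Roth contribution: $310.14
Total deductions = $195.45 + $86.87 + $8.69 + $310.14 = $601.15
Net pay = $8,686.78 − $601.15 = $8,085.63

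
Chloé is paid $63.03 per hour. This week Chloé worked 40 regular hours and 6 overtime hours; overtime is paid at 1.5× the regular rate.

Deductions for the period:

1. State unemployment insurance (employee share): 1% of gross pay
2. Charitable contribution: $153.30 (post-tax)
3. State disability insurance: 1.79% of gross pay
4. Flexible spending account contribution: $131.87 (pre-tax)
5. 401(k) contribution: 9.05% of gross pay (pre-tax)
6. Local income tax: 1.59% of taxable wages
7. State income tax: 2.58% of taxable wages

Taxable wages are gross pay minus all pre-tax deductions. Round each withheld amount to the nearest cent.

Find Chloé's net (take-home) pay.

Regular pay: 40 × $63.03 = $2,521.20
Overtime pay: 6 × $63.03 × 1.5 = $567.27
Gross pay = $2,521.20 + $567.27 = $3,088.47
401(k) contribution: $3,088.47 × 0.0905 = $279.51
Flexible spending account contribution: $131.87
Pre-tax total = $279.51 + $131.87 = $411.38
Taxable wages = $3,088.47 − $411.38 = $2,677.09
Local income tax: $2,677.09 × 0.0159 = $42.57
State income tax: $2,677.09 × 0.0258 = $69.07
State unemployment insurance (employee share): $3,088.47 × 0.01 = $30.88
State disability insurance: $3,088.47 × 0.0179 = $55.28
Charitable contribution: $153.30
Total deductions = $279.51 + $131.87 + $42.57 + $69.07 + $30.88 + $55.28 + $153.30 = $762.48
Net pay = $3,088.47 − $762.48 = $2,325.99

$2,325.99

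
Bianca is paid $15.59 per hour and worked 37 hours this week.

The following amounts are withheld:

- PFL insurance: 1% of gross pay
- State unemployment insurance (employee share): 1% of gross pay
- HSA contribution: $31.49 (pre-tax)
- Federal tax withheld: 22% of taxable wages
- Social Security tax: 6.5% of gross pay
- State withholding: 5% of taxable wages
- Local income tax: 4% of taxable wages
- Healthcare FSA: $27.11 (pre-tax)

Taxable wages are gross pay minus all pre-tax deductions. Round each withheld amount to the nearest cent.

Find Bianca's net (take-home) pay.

$308.55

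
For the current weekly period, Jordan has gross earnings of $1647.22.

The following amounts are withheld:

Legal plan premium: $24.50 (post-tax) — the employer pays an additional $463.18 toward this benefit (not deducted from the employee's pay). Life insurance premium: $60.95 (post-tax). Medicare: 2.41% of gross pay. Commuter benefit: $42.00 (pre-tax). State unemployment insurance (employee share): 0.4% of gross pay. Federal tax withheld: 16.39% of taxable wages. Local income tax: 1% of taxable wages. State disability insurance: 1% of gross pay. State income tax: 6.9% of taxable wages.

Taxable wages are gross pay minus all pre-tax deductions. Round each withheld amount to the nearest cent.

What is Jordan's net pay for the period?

$1067.10

Commuter benefit: $42.00
Taxable wages = $1647.22 − $42.00 = $1605.22
Local income tax: $1605.22 × 0.01 = $16.05
Federal tax withheld: $1605.22 × 0.1639 = $263.10
State income tax: $1605.22 × 0.069 = $110.76
State unemployment insurance (employee share): $1647.22 × 0.004 = $6.59
Medicare: $1647.22 × 0.0241 = $39.70
State disability insurance: $1647.22 × 0.01 = $16.47
Life insurance premium: $60.95
Legal plan premium: $24.50
(Employer's $463.18 toward legal plan premium is not withheld from the employee.)
Total deductions = $42.00 + $16.05 + $263.10 + $110.76 + $6.59 + $39.70 + $16.47 + $60.95 + $24.50 = $580.12
Net pay = $1647.22 − $580.12 = $1067.10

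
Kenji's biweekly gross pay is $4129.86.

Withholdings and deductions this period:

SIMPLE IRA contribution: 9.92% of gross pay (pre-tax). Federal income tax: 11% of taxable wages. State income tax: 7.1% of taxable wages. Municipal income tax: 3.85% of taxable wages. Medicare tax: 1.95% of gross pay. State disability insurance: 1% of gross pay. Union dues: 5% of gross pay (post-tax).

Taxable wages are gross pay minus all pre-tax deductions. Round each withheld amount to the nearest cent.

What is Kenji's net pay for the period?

SIMPLE IRA contribution: $4129.86 × 0.0992 = $409.68
Taxable wages = $4129.86 − $409.68 = $3720.18
Federal income tax: $3720.18 × 0.11 = $409.22
Municipal income tax: $3720.18 × 0.0385 = $143.23
State income tax: $3720.18 × 0.071 = $264.13
State disability insurance: $4129.86 × 0.01 = $41.30
Medicare tax: $4129.86 × 0.0195 = $80.53
Union dues: $4129.86 × 0.05 = $206.49
Total deductions = $409.68 + $409.22 + $143.23 + $264.13 + $41.30 + $80.53 + $206.49 = $1554.58
Net pay = $4129.86 − $1554.58 = $2575.28

$2575.28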